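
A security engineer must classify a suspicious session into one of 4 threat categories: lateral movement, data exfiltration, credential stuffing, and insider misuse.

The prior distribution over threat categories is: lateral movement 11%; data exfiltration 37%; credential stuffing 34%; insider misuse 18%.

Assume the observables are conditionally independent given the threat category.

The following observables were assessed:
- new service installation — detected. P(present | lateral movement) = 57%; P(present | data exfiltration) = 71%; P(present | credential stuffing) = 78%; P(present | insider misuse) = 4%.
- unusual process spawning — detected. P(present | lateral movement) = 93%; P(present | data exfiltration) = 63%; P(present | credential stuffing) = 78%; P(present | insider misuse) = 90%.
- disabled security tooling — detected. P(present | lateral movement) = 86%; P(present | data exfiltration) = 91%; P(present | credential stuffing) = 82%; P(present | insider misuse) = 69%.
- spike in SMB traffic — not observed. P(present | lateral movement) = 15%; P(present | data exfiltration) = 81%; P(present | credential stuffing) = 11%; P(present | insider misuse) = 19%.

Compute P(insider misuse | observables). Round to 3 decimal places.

0.016

For each hypothesis, the unnormalized posterior weight is prior × product of the observable likelihoods (using 1 − P(present | H) for each absent observable):
  lateral movement: 0.11 × 0.57 × 0.93 × 0.86 × (1 − 0.15) = 0.042625
  data exfiltration: 0.37 × 0.71 × 0.63 × 0.91 × (1 − 0.81) = 0.028615
  credential stuffing: 0.34 × 0.78 × 0.78 × 0.82 × (1 − 0.11) = 0.15096
  insider misuse: 0.18 × 0.04 × 0.90 × 0.69 × (1 − 0.19) = 0.0036217
Marginal likelihood of the evidence = 0.22583.
P(insider misuse | evidence) = 0.0036217 / 0.22583 ≈ 0.016.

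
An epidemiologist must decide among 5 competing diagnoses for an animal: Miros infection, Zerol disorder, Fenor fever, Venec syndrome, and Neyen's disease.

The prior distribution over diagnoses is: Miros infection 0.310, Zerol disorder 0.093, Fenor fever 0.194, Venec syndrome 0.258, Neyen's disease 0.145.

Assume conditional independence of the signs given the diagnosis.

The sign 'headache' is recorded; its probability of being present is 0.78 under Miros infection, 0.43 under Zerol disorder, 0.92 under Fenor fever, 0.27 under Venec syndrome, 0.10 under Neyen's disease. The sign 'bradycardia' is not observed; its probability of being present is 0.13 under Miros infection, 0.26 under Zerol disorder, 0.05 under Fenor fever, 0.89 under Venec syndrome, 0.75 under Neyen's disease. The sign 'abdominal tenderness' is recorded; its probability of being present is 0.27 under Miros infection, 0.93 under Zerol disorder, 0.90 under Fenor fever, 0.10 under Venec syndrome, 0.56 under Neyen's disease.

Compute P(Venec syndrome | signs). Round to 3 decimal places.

0.003

For each hypothesis, the unnormalized posterior weight is prior × product of the sign likelihoods (using 1 − P(present | H) for each absent sign):
  Miros infection: 0.310 × 0.78 × (1 − 0.13) × 0.27 = 0.056799
  Zerol disorder: 0.093 × 0.43 × (1 − 0.26) × 0.93 = 0.027521
  Fenor fever: 0.194 × 0.92 × (1 − 0.05) × 0.90 = 0.1526
  Venec syndrome: 0.258 × 0.27 × (1 − 0.89) × 0.10 = 0.00076626
  Neyen's disease: 0.145 × 0.10 × (1 − 0.75) × 0.56 = 0.00203
Marginal likelihood of the evidence = 0.23972.
P(Venec syndrome | evidence) = 0.00076626 / 0.23972 ≈ 0.003.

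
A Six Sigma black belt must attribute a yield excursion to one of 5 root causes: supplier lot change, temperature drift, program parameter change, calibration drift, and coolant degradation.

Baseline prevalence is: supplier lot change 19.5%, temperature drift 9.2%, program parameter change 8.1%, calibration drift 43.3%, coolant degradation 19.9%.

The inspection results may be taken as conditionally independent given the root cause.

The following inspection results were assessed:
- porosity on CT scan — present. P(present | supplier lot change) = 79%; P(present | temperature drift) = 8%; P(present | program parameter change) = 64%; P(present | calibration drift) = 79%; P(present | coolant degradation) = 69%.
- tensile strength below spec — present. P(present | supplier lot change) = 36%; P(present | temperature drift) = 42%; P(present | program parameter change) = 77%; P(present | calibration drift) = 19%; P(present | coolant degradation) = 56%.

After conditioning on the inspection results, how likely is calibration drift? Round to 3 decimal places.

0.270

For each hypothesis, the unnormalized posterior weight is prior × product of the inspection result likelihoods:
  supplier lot change: 0.195 × 0.79 × 0.36 = 0.055458
  temperature drift: 0.092 × 0.08 × 0.42 = 0.0030912
  program parameter change: 0.081 × 0.64 × 0.77 = 0.039917
  calibration drift: 0.433 × 0.79 × 0.19 = 0.064993
  coolant degradation: 0.199 × 0.69 × 0.56 = 0.076894
The unnormalized weights sum to 0.24035.
P(calibration drift | evidence) = 0.064993 / 0.24035 ≈ 0.270.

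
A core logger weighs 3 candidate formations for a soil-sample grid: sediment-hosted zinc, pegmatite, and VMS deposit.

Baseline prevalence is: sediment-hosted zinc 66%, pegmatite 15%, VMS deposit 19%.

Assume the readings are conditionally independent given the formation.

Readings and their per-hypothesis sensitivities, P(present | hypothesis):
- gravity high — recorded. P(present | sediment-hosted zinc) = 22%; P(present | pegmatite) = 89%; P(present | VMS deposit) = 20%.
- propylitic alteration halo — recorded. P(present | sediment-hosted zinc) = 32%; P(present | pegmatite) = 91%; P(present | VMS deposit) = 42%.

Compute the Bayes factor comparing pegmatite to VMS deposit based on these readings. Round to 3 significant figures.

9.64

Joint likelihood of the reading pattern under each hypothesis:
  pegmatite: 0.89 × 0.91 = 0.8099
  VMS deposit: 0.20 × 0.42 = 0.084
Bayes factor = 0.8099 / 0.084 ≈ 9.64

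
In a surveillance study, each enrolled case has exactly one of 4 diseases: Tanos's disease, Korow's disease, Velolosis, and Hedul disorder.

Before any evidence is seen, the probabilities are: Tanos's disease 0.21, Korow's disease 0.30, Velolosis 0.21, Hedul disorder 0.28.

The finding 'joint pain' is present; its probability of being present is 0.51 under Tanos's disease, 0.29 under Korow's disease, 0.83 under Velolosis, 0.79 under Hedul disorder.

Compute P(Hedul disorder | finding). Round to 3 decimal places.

0.375

By Bayes' rule, the unnormalized weight for each hypothesis is prior × likelihood:
  Tanos's disease: 0.21 × 0.51 = 0.1071
  Korow's disease: 0.30 × 0.29 = 0.087
  Velolosis: 0.21 × 0.83 = 0.1743
  Hedul disorder: 0.28 × 0.79 = 0.2212
Normalizing constant Z = 0.1071 + 0.087 + 0.1743 + 0.2212 = 0.5896.
P(Hedul disorder | evidence) = 0.2212 / 0.5896 ≈ 0.375.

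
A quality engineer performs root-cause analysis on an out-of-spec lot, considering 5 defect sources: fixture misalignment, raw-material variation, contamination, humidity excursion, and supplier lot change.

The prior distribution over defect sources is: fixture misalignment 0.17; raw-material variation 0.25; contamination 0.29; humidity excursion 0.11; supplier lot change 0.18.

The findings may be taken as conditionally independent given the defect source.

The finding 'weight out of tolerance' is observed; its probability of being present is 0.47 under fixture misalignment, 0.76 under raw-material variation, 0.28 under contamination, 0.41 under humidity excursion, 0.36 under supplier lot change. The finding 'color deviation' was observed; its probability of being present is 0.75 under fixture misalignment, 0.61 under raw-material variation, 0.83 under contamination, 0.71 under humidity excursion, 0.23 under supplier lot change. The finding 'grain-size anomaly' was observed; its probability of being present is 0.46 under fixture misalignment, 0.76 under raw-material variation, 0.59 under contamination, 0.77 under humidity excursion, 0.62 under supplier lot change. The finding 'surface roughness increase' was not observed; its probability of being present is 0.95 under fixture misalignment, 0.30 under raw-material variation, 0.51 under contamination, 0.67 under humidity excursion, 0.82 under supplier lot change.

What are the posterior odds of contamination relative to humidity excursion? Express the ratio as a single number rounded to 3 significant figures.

The normalizing constant cancels in an odds ratio, so compute prior × likelihood for the two hypotheses only (using 1 − P(present | H) for each absent finding):
  contamination: 0.29 × 0.28 × 0.83 × 0.59 × (1 − 0.51) = 0.019484
  humidity excursion: 0.11 × 0.41 × 0.71 × 0.77 × (1 − 0.67) = 0.0081365
Odds(contamination : humidity excursion) = 0.019484 / 0.0081365 ≈ 2.39.

2.39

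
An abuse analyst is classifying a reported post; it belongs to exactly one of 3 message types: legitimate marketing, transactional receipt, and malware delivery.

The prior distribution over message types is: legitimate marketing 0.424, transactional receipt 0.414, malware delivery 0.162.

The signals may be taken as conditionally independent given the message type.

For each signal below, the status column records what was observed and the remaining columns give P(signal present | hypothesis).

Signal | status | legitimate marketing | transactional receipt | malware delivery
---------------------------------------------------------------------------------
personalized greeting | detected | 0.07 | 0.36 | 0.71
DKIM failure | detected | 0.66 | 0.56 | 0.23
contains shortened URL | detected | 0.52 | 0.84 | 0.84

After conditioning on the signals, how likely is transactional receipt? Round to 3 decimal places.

0.684

By Bayes' rule with conditional independence, the unnormalized weight for each hypothesis is prior × ∏ likelihoods:
  legitimate marketing: 0.424 × 0.07 × 0.66 × 0.52 = 0.010186
  transactional receipt: 0.414 × 0.36 × 0.56 × 0.84 = 0.070108
  malware delivery: 0.162 × 0.71 × 0.23 × 0.84 = 0.022222
The unnormalized weights sum to 0.10252.
P(transactional receipt | evidence) = 0.070108 / 0.10252 ≈ 0.684.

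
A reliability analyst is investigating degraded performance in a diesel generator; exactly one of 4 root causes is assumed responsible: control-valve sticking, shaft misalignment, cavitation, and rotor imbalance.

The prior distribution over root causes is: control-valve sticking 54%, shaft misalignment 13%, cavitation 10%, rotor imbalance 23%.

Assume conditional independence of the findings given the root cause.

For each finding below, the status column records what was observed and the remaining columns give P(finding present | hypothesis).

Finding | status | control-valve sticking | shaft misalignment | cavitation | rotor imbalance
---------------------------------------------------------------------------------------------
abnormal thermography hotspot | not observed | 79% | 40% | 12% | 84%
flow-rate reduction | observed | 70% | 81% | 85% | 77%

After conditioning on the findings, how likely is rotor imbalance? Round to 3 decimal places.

0.115

For each hypothesis, the unnormalized posterior weight is prior × product of the finding likelihoods (using 1 − P(present | H) for each absent finding):
  control-valve sticking: 0.54 × (1 − 0.79) × 0.70 = 0.07938
  shaft misalignment: 0.13 × (1 − 0.40) × 0.81 = 0.06318
  cavitation: 0.10 × (1 − 0.12) × 0.85 = 0.0748
  rotor imbalance: 0.23 × (1 − 0.84) × 0.77 = 0.028336
The unnormalized weights sum to 0.2457.
P(rotor imbalance | evidence) = 0.028336 / 0.2457 ≈ 0.115.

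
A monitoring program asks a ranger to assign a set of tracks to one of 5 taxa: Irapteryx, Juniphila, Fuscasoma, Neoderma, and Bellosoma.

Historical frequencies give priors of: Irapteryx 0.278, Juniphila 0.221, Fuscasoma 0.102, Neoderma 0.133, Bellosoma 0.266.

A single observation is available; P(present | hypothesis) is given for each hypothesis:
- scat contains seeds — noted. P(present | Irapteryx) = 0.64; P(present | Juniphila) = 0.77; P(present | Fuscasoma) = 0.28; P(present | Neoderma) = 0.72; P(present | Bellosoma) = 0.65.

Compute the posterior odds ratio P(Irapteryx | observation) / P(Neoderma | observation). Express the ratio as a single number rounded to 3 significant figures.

Unnormalized posterior weight (prior times the observation likelihood) for each of the two hypotheses:
  Irapteryx: 0.278 × 0.64 = 0.17792
  Neoderma: 0.133 × 0.72 = 0.09576
Odds(Irapteryx : Neoderma) = 0.17792 / 0.09576 ≈ 1.86.

1.86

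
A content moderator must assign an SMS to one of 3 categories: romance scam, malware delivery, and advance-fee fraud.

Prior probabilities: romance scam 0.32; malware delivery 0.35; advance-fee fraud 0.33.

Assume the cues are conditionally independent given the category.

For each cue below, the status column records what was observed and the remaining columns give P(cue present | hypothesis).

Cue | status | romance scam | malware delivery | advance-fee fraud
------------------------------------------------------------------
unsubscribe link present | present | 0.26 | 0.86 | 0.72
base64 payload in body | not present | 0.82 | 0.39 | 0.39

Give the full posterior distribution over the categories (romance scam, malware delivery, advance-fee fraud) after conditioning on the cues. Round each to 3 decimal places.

Multiply each prior by the joint likelihood of the cue pattern (using 1 − P(present | H) for each absent cue):
  romance scam: 0.32 × 0.26 × (1 − 0.82) = 0.014976
  malware delivery: 0.35 × 0.86 × (1 − 0.39) = 0.18361
  advance-fee fraud: 0.33 × 0.72 × (1 − 0.39) = 0.14494
Normalizing constant Z = 0.014976 + 0.18361 + 0.14494 = 0.34352.
P(romance scam | evidence) = 0.014976 / 0.34352 ≈ 0.044
P(malware delivery | evidence) = 0.18361 / 0.34352 ≈ 0.534
P(advance-fee fraud | evidence) = 0.14494 / 0.34352 ≈ 0.422

0.044, 0.534, 0.422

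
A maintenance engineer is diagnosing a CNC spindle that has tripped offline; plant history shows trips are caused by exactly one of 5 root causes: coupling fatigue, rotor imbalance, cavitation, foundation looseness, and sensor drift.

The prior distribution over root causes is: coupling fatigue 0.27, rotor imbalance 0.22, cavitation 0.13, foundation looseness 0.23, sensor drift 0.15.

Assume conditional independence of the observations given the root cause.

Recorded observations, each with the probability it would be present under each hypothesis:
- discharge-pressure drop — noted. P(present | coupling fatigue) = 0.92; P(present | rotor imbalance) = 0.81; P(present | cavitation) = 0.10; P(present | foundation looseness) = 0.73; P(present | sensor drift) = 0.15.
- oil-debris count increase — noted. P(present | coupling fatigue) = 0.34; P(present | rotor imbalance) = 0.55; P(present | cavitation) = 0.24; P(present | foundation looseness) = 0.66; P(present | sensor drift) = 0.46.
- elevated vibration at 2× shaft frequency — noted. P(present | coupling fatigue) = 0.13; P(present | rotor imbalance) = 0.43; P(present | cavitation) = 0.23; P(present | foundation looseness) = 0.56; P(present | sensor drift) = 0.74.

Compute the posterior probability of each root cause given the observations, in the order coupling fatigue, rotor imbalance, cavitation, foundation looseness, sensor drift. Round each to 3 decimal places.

By Bayes' rule with conditional independence, the unnormalized weight for each hypothesis is prior × ∏ likelihoods:
  coupling fatigue: 0.27 × 0.92 × 0.34 × 0.13 = 0.010979
  rotor imbalance: 0.22 × 0.81 × 0.55 × 0.43 = 0.042144
  cavitation: 0.13 × 0.10 × 0.24 × 0.23 = 0.0007176
  foundation looseness: 0.23 × 0.73 × 0.66 × 0.56 = 0.062056
  sensor drift: 0.15 × 0.15 × 0.46 × 0.74 = 0.007659
Normalizing constant Z = 0.010979 + 0.042144 + 0.0007176 + 0.062056 + 0.007659 = 0.12356.
P(coupling fatigue | evidence) = 0.010979 / 0.12356 ≈ 0.089
P(rotor imbalance | evidence) = 0.042144 / 0.12356 ≈ 0.341
P(cavitation | evidence) = 0.0007176 / 0.12356 ≈ 0.006
P(foundation looseness | evidence) = 0.062056 / 0.12356 ≈ 0.502
P(sensor drift | evidence) = 0.007659 / 0.12356 ≈ 0.062

0.089, 0.341, 0.006, 0.502, 0.062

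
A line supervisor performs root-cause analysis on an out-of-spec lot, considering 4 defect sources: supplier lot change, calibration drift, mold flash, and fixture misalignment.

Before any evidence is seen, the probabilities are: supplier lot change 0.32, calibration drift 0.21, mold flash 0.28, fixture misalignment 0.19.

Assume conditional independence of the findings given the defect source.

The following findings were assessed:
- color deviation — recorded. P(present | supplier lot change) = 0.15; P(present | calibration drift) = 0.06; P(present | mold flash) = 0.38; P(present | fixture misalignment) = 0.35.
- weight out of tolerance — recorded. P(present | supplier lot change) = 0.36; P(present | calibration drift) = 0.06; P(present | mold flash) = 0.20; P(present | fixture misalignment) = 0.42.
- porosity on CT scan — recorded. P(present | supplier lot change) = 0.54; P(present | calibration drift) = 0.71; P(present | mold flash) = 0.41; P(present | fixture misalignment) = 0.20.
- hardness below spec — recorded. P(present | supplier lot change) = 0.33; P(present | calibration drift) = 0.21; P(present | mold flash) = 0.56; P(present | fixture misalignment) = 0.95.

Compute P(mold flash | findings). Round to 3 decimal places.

0.365

Multiply each prior by the joint likelihood of the evidence pattern:
  supplier lot change: 0.32 × 0.15 × 0.36 × 0.54 × 0.33 = 0.0030793
  calibration drift: 0.21 × 0.06 × 0.06 × 0.71 × 0.21 = 0.00011272
  mold flash: 0.28 × 0.38 × 0.20 × 0.41 × 0.56 = 0.0048859
  fixture misalignment: 0.19 × 0.35 × 0.42 × 0.20 × 0.95 = 0.0053067
Marginal likelihood of the evidence = 0.013385.
P(mold flash | evidence) = 0.0048859 / 0.013385 ≈ 0.365.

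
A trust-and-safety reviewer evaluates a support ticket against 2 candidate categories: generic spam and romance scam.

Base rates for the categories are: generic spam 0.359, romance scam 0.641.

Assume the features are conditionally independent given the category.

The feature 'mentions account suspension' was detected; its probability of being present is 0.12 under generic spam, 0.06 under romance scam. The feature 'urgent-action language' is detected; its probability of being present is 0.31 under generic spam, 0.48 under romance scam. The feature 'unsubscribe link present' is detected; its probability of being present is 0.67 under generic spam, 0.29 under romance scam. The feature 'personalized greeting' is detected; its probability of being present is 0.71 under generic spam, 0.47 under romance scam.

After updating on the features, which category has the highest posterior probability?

Multiply each prior by the joint likelihood of the feature pattern:
  generic spam: 0.359 × 0.12 × 0.31 × 0.67 × 0.71 = 0.0063529
  romance scam: 0.641 × 0.06 × 0.48 × 0.29 × 0.47 = 0.0025162
The unnormalized weights sum to 0.0088691.
P(generic spam | evidence) ≈ 0.0063529 / 0.0088691 ≈ 0.716
P(romance scam | evidence) ≈ 0.0025162 / 0.0088691 ≈ 0.284
The largest is 0.716, so generic spam is most probable.

generic spam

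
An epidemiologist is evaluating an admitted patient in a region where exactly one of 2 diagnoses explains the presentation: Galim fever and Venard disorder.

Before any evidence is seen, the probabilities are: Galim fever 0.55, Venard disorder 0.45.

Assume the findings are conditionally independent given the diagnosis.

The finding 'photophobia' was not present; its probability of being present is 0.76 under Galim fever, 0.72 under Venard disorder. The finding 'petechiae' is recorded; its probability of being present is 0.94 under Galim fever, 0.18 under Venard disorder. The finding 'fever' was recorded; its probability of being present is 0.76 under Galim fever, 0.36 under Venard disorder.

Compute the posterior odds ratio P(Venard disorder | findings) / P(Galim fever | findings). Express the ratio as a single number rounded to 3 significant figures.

Unnormalized posterior weight (prior times the finding likelihoods) for each of the two hypotheses (using 1 − P(present | H) for each absent finding):
  Venard disorder: 0.45 × (1 − 0.72) × 0.18 × 0.36 = 0.0081648
  Galim fever: 0.55 × (1 − 0.76) × 0.94 × 0.76 = 0.094301
Odds(Venard disorder : Galim fever) = 0.0081648 / 0.094301 ≈ 0.0866.

0.0866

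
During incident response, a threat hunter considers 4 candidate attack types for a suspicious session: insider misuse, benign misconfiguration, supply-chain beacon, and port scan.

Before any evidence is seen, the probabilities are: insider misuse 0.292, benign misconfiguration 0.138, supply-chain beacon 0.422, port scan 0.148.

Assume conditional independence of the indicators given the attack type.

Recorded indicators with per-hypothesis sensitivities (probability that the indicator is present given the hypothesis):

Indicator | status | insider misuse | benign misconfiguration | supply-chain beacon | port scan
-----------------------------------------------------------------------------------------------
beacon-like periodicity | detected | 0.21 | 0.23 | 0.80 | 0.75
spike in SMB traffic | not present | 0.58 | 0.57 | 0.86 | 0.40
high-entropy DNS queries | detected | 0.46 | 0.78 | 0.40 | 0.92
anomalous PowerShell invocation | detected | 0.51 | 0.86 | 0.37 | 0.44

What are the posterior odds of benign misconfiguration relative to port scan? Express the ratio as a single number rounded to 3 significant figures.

Posterior odds equal prior odds times the likelihood ratio; only the two competing hypotheses matter (using 1 − P(present | H) for each absent indicator).
  benign misconfiguration: 0.138 × 0.23 × (1 − 0.57) × 0.78 × 0.86 = 0.0091552
  port scan: 0.148 × 0.75 × (1 − 0.40) × 0.92 × 0.44 = 0.02696
Odds(benign misconfiguration : port scan) = 0.0091552 / 0.02696 ≈ 0.340.

0.340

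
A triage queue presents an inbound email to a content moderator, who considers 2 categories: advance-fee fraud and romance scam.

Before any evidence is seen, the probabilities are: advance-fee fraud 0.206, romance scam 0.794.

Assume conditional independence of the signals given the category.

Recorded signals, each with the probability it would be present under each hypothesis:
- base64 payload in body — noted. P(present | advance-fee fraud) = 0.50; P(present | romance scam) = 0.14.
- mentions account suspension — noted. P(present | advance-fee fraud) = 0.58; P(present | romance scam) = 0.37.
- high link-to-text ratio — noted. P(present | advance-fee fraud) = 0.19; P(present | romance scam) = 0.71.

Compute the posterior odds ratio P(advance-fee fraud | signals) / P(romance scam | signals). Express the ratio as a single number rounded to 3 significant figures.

0.389

The normalizing constant cancels in an odds ratio, so compute prior × likelihood for the two hypotheses only:
  advance-fee fraud: 0.206 × 0.50 × 0.58 × 0.19 = 0.011351
  romance scam: 0.794 × 0.14 × 0.37 × 0.71 = 0.029202
Posterior odds = 0.011351 / 0.029202 ≈ 0.389.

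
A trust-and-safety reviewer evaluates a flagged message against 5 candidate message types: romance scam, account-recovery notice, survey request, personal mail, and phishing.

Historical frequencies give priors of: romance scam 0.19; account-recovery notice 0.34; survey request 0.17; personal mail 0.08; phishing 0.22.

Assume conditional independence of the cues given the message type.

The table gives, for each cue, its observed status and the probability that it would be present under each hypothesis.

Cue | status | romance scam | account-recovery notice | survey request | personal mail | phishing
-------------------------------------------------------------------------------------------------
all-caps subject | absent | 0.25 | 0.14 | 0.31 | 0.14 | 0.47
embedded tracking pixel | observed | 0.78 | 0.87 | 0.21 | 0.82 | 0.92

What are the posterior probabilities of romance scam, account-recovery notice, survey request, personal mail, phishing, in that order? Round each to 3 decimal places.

0.201, 0.459, 0.044, 0.102, 0.194

Multiply each prior by the joint likelihood of the cue pattern (using 1 − P(present | H) for each absent cue):
  romance scam: 0.19 × (1 − 0.25) × 0.78 = 0.11115
  account-recovery notice: 0.34 × (1 − 0.14) × 0.87 = 0.25439
  survey request: 0.17 × (1 − 0.31) × 0.21 = 0.024633
  personal mail: 0.08 × (1 − 0.14) × 0.82 = 0.056416
  phishing: 0.22 × (1 − 0.47) × 0.92 = 0.10727
Marginal likelihood of the evidence = 0.55386.
P(romance scam | evidence) = 0.11115 / 0.55386 ≈ 0.201
P(account-recovery notice | evidence) = 0.25439 / 0.55386 ≈ 0.459
P(survey request | evidence) = 0.024633 / 0.55386 ≈ 0.044
P(personal mail | evidence) = 0.056416 / 0.55386 ≈ 0.102
P(phishing | evidence) = 0.10727 / 0.55386 ≈ 0.194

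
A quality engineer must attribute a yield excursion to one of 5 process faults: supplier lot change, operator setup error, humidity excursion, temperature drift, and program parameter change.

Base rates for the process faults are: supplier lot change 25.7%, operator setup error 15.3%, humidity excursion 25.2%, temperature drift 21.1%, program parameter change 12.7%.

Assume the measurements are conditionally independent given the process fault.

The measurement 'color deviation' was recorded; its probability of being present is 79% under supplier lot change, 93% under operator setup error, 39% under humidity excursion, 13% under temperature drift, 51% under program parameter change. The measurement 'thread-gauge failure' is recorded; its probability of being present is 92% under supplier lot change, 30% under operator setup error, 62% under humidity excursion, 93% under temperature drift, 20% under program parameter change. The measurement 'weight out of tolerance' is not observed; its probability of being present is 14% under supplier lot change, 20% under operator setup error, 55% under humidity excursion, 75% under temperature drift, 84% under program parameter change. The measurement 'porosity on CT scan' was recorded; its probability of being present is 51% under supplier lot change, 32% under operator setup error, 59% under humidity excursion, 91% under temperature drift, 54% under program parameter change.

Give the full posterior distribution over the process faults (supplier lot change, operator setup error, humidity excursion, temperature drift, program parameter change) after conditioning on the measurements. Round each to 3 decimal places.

For each hypothesis, the unnormalized posterior weight is prior × product of the measurement likelihoods (using 1 − P(present | H) for each absent measurement):
  supplier lot change: 0.257 × 0.79 × 0.92 × (1 − 0.14) × 0.51 = 0.081925
  operator setup error: 0.153 × 0.93 × 0.30 × (1 − 0.20) × 0.32 = 0.010928
  humidity excursion: 0.252 × 0.39 × 0.62 × (1 − 0.55) × 0.59 = 0.016178
  temperature drift: 0.211 × 0.13 × 0.93 × (1 − 0.75) × 0.91 = 0.0058035
  program parameter change: 0.127 × 0.51 × 0.20 × (1 − 0.84) × 0.54 = 0.0011192
Normalizing constant Z = 0.081925 + 0.010928 + 0.016178 + 0.0058035 + 0.0011192 = 0.11595.
P(supplier lot change | evidence) = 0.081925 / 0.11595 ≈ 0.707
P(operator setup error | evidence) = 0.010928 / 0.11595 ≈ 0.094
P(humidity excursion | evidence) = 0.016178 / 0.11595 ≈ 0.140
P(temperature drift | evidence) = 0.0058035 / 0.11595 ≈ 0.050
P(program parameter change | evidence) = 0.0011192 / 0.11595 ≈ 0.010

0.707, 0.094, 0.140, 0.050, 0.010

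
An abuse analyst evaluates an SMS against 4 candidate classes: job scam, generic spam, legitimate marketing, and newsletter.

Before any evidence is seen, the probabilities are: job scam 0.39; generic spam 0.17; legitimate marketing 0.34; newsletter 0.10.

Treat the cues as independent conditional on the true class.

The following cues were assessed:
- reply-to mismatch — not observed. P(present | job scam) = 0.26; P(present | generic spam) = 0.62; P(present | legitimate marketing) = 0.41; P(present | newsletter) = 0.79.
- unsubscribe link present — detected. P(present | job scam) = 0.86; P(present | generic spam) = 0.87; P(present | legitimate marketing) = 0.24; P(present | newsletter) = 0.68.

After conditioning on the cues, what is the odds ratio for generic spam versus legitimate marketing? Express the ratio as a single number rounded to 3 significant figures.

1.17

Posterior odds equal prior odds times the likelihood ratio; only the two competing hypotheses matter (using 1 − P(present | H) for each absent cue).
  generic spam: 0.17 × (1 − 0.62) × 0.87 = 0.056202
  legitimate marketing: 0.34 × (1 − 0.41) × 0.24 = 0.048144
Odds(generic spam : legitimate marketing) = 0.056202 / 0.048144 ≈ 1.17.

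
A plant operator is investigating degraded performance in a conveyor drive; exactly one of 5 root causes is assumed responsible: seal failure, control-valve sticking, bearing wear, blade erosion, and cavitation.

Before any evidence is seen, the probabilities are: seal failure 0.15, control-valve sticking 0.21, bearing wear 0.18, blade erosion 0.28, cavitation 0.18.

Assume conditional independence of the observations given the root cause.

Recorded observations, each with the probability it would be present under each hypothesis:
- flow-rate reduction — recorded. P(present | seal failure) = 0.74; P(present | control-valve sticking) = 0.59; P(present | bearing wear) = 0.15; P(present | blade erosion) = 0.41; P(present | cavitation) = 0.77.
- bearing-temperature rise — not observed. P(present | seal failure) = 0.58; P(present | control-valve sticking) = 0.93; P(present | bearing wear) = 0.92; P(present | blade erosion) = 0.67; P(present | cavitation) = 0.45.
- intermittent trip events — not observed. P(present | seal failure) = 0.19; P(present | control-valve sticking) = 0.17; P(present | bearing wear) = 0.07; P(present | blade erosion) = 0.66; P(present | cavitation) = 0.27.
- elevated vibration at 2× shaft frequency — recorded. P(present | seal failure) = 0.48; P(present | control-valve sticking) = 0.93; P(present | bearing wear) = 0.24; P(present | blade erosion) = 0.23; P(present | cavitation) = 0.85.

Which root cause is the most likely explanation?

cavitation

For each hypothesis, the unnormalized posterior weight is prior × product of the observation likelihoods (using 1 − P(present | H) for each absent observation):
  seal failure: 0.15 × 0.74 × (1 − 0.58) × (1 − 0.19) × 0.48 = 0.018126
  control-valve sticking: 0.21 × 0.59 × (1 − 0.93) × (1 − 0.17) × 0.93 = 0.0066947
  bearing wear: 0.18 × 0.15 × (1 − 0.92) × (1 − 0.07) × 0.24 = 0.00048211
  blade erosion: 0.28 × 0.41 × (1 − 0.67) × (1 − 0.66) × 0.23 = 0.0029625
  cavitation: 0.18 × 0.77 × (1 − 0.45) × (1 − 0.27) × 0.85 = 0.047301
The unnormalized weights sum to 0.075566.
P(seal failure | evidence) ≈ 0.018126 / 0.075566 ≈ 0.240
P(control-valve sticking | evidence) ≈ 0.0066947 / 0.075566 ≈ 0.089
P(bearing wear | evidence) ≈ 0.00048211 / 0.075566 ≈ 0.006
P(blade erosion | evidence) ≈ 0.0029625 / 0.075566 ≈ 0.039
P(cavitation | evidence) ≈ 0.047301 / 0.075566 ≈ 0.626
The largest is 0.626, so cavitation is most probable.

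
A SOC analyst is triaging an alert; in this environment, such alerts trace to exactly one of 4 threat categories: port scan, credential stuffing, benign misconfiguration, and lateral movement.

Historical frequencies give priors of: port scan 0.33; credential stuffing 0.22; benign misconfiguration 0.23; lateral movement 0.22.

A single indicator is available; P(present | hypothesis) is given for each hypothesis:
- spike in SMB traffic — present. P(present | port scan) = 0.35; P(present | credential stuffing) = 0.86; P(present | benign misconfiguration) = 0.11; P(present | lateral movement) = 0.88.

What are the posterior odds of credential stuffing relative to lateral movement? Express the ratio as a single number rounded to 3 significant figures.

The normalizing constant cancels in an odds ratio, so compute prior × likelihood for the two hypotheses only:
  credential stuffing: 0.22 × 0.86 = 0.1892
  lateral movement: 0.22 × 0.88 = 0.1936
Odds(credential stuffing : lateral movement) = 0.1892 / 0.1936 ≈ 0.977.

0.977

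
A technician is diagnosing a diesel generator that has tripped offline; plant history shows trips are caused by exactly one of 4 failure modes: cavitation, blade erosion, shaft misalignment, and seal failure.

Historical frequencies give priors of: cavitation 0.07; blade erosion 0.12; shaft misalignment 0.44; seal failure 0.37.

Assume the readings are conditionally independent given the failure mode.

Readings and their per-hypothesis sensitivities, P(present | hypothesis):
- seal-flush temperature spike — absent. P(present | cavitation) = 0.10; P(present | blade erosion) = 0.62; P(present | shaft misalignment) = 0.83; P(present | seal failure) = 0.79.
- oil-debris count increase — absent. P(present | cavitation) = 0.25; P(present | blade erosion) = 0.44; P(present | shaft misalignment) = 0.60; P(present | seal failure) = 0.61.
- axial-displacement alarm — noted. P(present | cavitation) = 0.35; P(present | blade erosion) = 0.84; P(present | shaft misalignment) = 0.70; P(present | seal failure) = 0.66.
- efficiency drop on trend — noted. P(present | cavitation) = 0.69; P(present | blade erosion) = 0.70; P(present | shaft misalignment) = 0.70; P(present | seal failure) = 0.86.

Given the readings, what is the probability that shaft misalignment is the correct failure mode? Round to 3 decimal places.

For each hypothesis, the unnormalized posterior weight is prior × product of the reading likelihoods (using 1 − P(present | H) for each absent reading):
  cavitation: 0.07 × (1 − 0.10) × (1 − 0.25) × 0.35 × 0.69 = 0.011411
  blade erosion: 0.12 × (1 − 0.62) × (1 − 0.44) × 0.84 × 0.70 = 0.015015
  shaft misalignment: 0.44 × (1 − 0.83) × (1 − 0.60) × 0.70 × 0.70 = 0.014661
  seal failure: 0.37 × (1 − 0.79) × (1 − 0.61) × 0.66 × 0.86 = 0.0172
The unnormalized weights sum to 0.058287.
P(shaft misalignment | evidence) = 0.014661 / 0.058287 ≈ 0.252.

0.252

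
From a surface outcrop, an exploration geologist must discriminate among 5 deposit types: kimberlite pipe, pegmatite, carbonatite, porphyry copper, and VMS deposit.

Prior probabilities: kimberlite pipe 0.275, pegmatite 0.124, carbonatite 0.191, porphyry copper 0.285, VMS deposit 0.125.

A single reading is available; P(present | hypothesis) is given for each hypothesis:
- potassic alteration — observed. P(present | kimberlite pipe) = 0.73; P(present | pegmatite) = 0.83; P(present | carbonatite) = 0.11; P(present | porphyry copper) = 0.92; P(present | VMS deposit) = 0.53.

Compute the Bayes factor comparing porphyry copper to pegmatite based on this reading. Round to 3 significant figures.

1.11

Likelihood of this reading under each hypothesis:
  porphyry copper: 0.92
  pegmatite: 0.83
Bayes factor = 0.92 / 0.83 ≈ 1.11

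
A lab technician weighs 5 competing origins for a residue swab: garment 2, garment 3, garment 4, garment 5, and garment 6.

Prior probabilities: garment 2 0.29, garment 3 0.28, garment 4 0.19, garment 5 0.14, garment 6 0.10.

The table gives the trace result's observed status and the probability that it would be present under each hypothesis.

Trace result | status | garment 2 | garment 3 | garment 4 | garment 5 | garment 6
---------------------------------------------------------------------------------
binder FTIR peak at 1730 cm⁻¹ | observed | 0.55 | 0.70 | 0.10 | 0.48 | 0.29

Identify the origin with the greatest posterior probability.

By Bayes' rule, the unnormalized weight for each hypothesis is prior × likelihood:
  garment 2: 0.29 × 0.55 = 0.1595
  garment 3: 0.28 × 0.70 = 0.196
  garment 4: 0.19 × 0.10 = 0.019
  garment 5: 0.14 × 0.48 = 0.0672
  garment 6: 0.10 × 0.29 = 0.029
Marginal likelihood of the evidence = 0.4707.
P(garment 2 | evidence) ≈ 0.1595 / 0.4707 ≈ 0.339
P(garment 3 | evidence) ≈ 0.196 / 0.4707 ≈ 0.416
P(garment 4 | evidence) ≈ 0.019 / 0.4707 ≈ 0.040
P(garment 5 | evidence) ≈ 0.0672 / 0.4707 ≈ 0.143
P(garment 6 | evidence) ≈ 0.029 / 0.4707 ≈ 0.062
The largest is 0.416, so garment 3 is most probable.

garment 3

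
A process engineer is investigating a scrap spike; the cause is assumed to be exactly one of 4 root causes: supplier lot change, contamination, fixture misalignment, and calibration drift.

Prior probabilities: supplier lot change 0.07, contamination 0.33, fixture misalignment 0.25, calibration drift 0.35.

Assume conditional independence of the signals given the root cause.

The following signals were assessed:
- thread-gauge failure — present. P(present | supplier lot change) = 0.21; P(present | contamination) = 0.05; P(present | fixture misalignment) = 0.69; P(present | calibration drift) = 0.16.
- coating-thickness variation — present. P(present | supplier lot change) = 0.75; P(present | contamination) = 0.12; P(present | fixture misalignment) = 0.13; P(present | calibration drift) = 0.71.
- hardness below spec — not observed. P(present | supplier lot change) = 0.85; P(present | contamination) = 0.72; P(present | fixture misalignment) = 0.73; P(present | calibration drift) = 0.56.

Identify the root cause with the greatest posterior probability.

calibration drift

Multiply each prior by the joint likelihood of the signal pattern (using 1 − P(present | H) for each absent signal):
  supplier lot change: 0.07 × 0.21 × 0.75 × (1 − 0.85) = 0.0016538
  contamination: 0.33 × 0.05 × 0.12 × (1 − 0.72) = 0.0005544
  fixture misalignment: 0.25 × 0.69 × 0.13 × (1 − 0.73) = 0.0060548
  calibration drift: 0.35 × 0.16 × 0.71 × (1 − 0.56) = 0.017494
Marginal likelihood of the evidence = 0.025757.
P(supplier lot change | evidence) ≈ 0.0016538 / 0.025757 ≈ 0.064
P(contamination | evidence) ≈ 0.0005544 / 0.025757 ≈ 0.022
P(fixture misalignment | evidence) ≈ 0.0060548 / 0.025757 ≈ 0.235
P(calibration drift | evidence) ≈ 0.017494 / 0.025757 ≈ 0.679
The largest is 0.679, so calibration drift is most probable.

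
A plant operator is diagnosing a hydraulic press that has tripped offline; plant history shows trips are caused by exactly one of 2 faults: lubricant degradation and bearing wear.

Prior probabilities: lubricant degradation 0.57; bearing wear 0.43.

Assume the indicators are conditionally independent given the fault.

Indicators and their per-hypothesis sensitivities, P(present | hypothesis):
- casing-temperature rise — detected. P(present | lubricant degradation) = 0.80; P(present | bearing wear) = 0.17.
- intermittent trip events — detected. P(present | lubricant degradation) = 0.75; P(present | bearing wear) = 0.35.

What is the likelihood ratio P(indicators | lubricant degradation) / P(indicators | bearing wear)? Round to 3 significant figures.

The Bayes factor is the ratio of the joint likelihoods of the indicator pattern under the two hypotheses.
  lubricant degradation: 0.80 × 0.75 = 0.6
  bearing wear: 0.17 × 0.35 = 0.0595
Bayes factor = 0.6 / 0.0595 ≈ 10.1

10.1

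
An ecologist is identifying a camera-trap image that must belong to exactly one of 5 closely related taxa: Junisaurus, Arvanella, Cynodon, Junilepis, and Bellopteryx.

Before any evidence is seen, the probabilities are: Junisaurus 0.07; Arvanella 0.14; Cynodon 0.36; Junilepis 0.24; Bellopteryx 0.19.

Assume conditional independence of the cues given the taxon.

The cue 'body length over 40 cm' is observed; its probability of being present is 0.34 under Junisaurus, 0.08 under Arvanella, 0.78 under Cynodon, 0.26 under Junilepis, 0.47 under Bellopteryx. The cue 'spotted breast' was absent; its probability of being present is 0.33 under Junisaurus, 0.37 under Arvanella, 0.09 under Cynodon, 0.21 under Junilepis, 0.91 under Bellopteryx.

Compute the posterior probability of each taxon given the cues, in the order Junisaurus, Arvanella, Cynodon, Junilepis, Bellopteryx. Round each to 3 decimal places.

Multiply each prior by the joint likelihood of the cue pattern (using 1 − P(present | H) for each absent cue):
  Junisaurus: 0.07 × 0.34 × (1 − 0.33) = 0.015946
  Arvanella: 0.14 × 0.08 × (1 − 0.37) = 0.007056
  Cynodon: 0.36 × 0.78 × (1 − 0.09) = 0.25553
  Junilepis: 0.24 × 0.26 × (1 − 0.21) = 0.049296
  Bellopteryx: 0.19 × 0.47 × (1 − 0.91) = 0.008037
Normalizing constant Z = 0.015946 + 0.007056 + 0.25553 + 0.049296 + 0.008037 = 0.33586.
P(Junisaurus | evidence) = 0.015946 / 0.33586 ≈ 0.047
P(Arvanella | evidence) = 0.007056 / 0.33586 ≈ 0.021
P(Cynodon | evidence) = 0.25553 / 0.33586 ≈ 0.761
P(Junilepis | evidence) = 0.049296 / 0.33586 ≈ 0.147
P(Bellopteryx | evidence) = 0.008037 / 0.33586 ≈ 0.024

0.047, 0.021, 0.761, 0.147, 0.024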